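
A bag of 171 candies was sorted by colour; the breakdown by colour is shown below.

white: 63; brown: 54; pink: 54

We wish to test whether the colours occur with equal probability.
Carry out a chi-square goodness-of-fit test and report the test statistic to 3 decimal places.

0.947

Expected count for each of the 3 categories: 171/3 = 57.
cat         O        E   (O−E)²/E
white      63       57     0.6316
brown      54       57     0.1579
pink       54       57     0.1579
Sum = 0.947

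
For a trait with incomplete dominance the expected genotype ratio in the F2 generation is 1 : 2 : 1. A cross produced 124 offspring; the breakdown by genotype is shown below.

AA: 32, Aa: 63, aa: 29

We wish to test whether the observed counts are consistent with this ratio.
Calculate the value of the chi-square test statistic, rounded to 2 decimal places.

Ratio total = 4. Expected counts: 124×1/4 = 31, 124×2/4 = 62, 124×1/4 = 31.
cat         O        E   (O−E)²/E
AA         32       31      0.032
Aa         63       62      0.016
aa         29       31      0.129
Sum = 0.18

0.18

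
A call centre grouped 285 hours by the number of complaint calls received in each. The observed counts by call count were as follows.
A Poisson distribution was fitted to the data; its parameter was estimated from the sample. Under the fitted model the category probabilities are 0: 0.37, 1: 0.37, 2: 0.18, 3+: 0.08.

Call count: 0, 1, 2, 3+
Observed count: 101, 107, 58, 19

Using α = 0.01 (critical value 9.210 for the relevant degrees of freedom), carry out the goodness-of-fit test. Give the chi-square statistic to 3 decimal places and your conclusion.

1.719; do not reject

Expected counts E_i = n·p_i: 285×0.37 = 105.45, 285×0.37 = 105.45, 285×0.18 = 51.3, 285×0.08 = 22.8.
cat         O        E   (O−E)²/E
0         101   105.45     0.1878
1         107   105.45     0.0228
2          58     51.3     0.8750
3+         19     22.8     0.6333
Sum = 1.719
df = 2. Since 1.719 < 9.210, we do not reject H₀.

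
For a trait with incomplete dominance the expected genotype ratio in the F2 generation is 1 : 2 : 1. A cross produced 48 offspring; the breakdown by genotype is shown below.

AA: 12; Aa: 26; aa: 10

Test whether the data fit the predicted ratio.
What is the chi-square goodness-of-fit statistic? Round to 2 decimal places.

Ratio total = 4. Expected counts: 48×1/4 = 12, 48×2/4 = 24, 48×1/4 = 12.
χ² = (12−12)²/12 + (26−24)²/24 + (10−12)²/12
   = 0.000 + 0.167 + 0.333
Sum = 0.50

0.50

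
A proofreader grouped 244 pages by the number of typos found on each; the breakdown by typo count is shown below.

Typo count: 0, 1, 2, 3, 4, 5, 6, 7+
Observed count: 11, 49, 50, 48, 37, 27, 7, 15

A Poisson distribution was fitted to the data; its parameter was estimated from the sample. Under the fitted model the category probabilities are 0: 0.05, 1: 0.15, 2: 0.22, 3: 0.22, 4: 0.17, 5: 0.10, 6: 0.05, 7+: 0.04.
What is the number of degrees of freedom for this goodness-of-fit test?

There are k = 8 categories and 1 parameter estimated from the data, so df = 8 − 1 − 1 = 6.

6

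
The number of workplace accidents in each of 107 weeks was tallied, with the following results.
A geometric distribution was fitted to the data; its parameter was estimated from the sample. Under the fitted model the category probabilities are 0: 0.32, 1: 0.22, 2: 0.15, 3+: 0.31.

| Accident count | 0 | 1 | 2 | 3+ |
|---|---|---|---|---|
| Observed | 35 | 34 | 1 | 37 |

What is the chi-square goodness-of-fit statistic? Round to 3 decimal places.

Expected counts E_i = n·p_i: 107×0.32 = 34.24, 107×0.22 = 23.54, 107×0.15 = 16.05, 107×0.31 = 33.17.
cat         O        E   (O−E)²/E
0          35    34.24     0.0169
1          34    23.54     4.6479
2           1    16.05    14.1123
3+         37    33.17     0.4422
Sum = 19.219

19.219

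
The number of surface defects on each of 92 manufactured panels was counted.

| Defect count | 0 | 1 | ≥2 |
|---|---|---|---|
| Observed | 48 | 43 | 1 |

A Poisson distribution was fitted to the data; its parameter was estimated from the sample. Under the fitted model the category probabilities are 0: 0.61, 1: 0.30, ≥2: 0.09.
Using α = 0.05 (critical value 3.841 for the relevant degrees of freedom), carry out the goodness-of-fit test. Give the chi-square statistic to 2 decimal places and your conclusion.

Expected counts E_i = n·p_i: 92×0.61 = 56.12, 92×0.30 = 27.6, 92×0.09 = 8.28.
χ² = (48−56.12)²/56.12 + (43−27.6)²/27.6 + (1−8.28)²/8.28
   = 1.175 + 8.593 + 6.401
Sum = 16.17
df = 1. Since 16.17 > 3.841, we reject H₀.

16.17; reject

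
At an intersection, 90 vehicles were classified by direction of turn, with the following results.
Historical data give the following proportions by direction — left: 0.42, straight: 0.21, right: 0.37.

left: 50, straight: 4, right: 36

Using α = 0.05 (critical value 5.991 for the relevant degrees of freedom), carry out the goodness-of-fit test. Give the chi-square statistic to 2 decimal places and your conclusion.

Expected counts E_i = n·p_i: 90×0.42 = 37.8, 90×0.21 = 18.9, 90×0.37 = 33.3.
left: (50 − 37.8)²/37.8 = 148.84/37.8 = 3.938
straight: (4 − 18.9)²/18.9 = 222.01/18.9 = 11.747
right: (36 − 33.3)²/33.3 = 7.29/33.3 = 0.219
Sum = 15.90
df = 2. Since 15.90 > 5.991, we reject H₀.

15.90; reject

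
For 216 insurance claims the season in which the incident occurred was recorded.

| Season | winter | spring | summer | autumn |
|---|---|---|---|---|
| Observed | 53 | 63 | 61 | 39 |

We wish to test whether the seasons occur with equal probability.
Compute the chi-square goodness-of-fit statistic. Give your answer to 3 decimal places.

6.593

Expected count for each of the 4 categories: 216/4 = 54.
winter: (53 − 54)²/54 = 1/54 = 0.0185
spring: (63 − 54)²/54 = 81/54 = 1.5000
summer: (61 − 54)²/54 = 49/54 = 0.9074
autumn: (39 − 54)²/54 = 225/54 = 4.1667
Sum = 6.593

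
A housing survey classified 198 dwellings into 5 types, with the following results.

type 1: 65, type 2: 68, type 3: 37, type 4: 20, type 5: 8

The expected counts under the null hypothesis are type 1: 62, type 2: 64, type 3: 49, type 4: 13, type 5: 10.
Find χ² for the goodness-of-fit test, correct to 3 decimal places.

χ² = (65−62)²/62 + (68−64)²/64 + (37−49)²/49 + (20−13)²/13 + (8−10)²/10
   = 0.1452 + 0.2500 + 2.9388 + 3.7692 + 0.4000
Sum = 7.503

7.503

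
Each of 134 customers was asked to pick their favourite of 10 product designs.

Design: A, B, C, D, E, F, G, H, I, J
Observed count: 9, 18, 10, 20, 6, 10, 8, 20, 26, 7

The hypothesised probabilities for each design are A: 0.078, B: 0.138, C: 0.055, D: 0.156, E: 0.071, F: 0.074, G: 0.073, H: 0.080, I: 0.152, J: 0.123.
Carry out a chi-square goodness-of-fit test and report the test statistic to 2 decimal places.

Expected counts E_i = n·p_i: 134×0.078 = 10.452, 134×0.138 = 18.492, 134×0.055 = 7.37, 134×0.156 = 20.904, 134×0.071 = 9.514, 134×0.074 = 9.916, 134×0.073 = 9.782, 134×0.080 = 10.72, 134×0.152 = 20.368, 134×0.123 = 16.482.
χ² = (9−10.452)²/10.452 + (18−18.492)²/18.492 + (10−7.37)²/7.37 + (20−20.904)²/20.904 + (6−9.514)²/9.514 + (10−9.916)²/9.916 + (8−9.782)²/9.782 + (20−10.72)²/10.72 + (26−20.368)²/20.368 + (7−16.482)²/16.482
   = 0.202 + 0.013 + 0.939 + 0.039 + 1.298 + 0.001 + 0.325 + 8.033 + 1.557 + 5.455
Sum = 17.86

17.86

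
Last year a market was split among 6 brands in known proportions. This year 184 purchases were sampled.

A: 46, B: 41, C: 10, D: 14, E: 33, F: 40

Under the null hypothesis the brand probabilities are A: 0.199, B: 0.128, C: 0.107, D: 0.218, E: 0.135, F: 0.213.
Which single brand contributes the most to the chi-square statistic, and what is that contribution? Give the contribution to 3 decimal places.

Expected counts E_i = n·p_i: 184×0.199 = 36.616, 184×0.128 = 23.552, 184×0.107 = 19.688, 184×0.218 = 40.112, 184×0.135 = 24.84, 184×0.213 = 39.192.
χ² = (46−36.616)²/36.616 + (41−23.552)²/23.552 + (10−19.688)²/19.688 + (14−40.112)²/40.112 + (33−24.84)²/24.84 + (40−39.192)²/39.192
   = 2.4049 + 12.9260 + 4.7672 + 16.9983 + 2.6806 + 0.0167
The largest term is for D: 16.998.

D, 16.998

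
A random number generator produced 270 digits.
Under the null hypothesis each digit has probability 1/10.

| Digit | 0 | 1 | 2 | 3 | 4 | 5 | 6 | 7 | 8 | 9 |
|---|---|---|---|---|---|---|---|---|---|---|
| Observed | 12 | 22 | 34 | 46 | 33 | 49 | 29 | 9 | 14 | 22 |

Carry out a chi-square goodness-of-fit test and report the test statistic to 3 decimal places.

Expected count for each of the 10 categories: 270/10 = 27.
χ² = (12−27)²/27 + (22−27)²/27 + (34−27)²/27 + (46−27)²/27 + (33−27)²/27 + (49−27)²/27 + (29−27)²/27 + (9−27)²/27 + (14−27)²/27 + (22−27)²/27
   = 8.3333 + 0.9259 + 1.8148 + 13.3704 + 1.3333 + 17.9259 + 0.1481 + 12.0000 + 6.2593 + 0.9259
Sum = 63.037

63.037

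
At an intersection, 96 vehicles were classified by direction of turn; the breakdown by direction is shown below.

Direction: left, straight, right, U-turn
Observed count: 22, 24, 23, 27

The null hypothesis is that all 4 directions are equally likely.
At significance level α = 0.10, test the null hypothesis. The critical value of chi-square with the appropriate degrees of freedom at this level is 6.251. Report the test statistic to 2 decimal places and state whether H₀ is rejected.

Under H₀ each category has probability 1/4, so each expected count is 96/4 = 24.
χ² = (22−24)²/24 + (24−24)²/24 + (23−24)²/24 + (27−24)²/24
   = 0.167 + 0.000 + 0.042 + 0.375
Sum = 0.58
df = 3. Since 0.58 < 6.251, we do not reject H₀.

0.58; do not reject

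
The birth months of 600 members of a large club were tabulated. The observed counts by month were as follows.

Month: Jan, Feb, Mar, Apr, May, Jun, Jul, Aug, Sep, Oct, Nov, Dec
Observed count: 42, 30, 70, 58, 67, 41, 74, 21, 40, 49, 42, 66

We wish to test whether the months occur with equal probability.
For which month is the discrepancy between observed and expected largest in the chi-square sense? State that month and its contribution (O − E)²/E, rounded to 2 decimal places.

Aug, 16.82

Under H₀ each category has probability 1/12, so each expected count is 600/12 = 50.
Jan: (42 − 50)²/50 = 64/50 = 1.280
Feb: (30 − 50)²/50 = 400/50 = 8.000
Mar: (70 − 50)²/50 = 400/50 = 8.000
Apr: (58 − 50)²/50 = 64/50 = 1.280
May: (67 − 50)²/50 = 289/50 = 5.780
Jun: (41 − 50)²/50 = 81/50 = 1.620
Jul: (74 − 50)²/50 = 576/50 = 11.520
Aug: (21 − 50)²/50 = 841/50 = 16.820
Sep: (40 − 50)²/50 = 100/50 = 2.000
Oct: (49 − 50)²/50 = 1/50 = 0.020
Nov: (42 − 50)²/50 = 64/50 = 1.280
Dec: (66 − 50)²/50 = 256/50 = 5.120
The largest term is for Aug: 16.82.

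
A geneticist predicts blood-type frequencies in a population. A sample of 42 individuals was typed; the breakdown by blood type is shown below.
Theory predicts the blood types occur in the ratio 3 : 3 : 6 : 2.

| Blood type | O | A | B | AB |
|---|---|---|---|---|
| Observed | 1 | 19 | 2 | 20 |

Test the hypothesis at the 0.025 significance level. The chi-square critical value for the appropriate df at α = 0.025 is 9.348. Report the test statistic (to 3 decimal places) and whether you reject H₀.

65.111; reject

Ratio total = 14. Expected counts: 42×3/14 = 9, 42×3/14 = 9, 42×6/14 = 18, 42×2/14 = 6.
χ² = (1−9)²/9 + (19−9)²/9 + (2−18)²/18 + (20−6)²/6
   = 7.1111 + 11.1111 + 14.2222 + 32.6667
Sum = 65.111
df = 3. Since 65.111 > 9.348, we reject H₀.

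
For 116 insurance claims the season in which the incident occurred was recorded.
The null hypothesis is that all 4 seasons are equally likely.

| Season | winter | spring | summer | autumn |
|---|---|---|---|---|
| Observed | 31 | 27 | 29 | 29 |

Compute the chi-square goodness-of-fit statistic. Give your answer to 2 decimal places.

Under H₀ each category has probability 1/4, so each expected count is 116/4 = 29.
cat         O        E   (O−E)²/E
winter     31       29      0.138
spring     27       29      0.138
summer     29       29      0.000
autumn     29       29      0.000
Sum = 0.28

0.28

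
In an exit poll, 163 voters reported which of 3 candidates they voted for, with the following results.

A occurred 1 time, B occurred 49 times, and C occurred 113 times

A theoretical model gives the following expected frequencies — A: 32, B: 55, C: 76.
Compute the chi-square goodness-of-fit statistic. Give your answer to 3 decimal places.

48.699

cat         O        E   (O−E)²/E
A           1       32    30.0313
B          49       55     0.6545
C         113       76    18.0132
Sum = 48.699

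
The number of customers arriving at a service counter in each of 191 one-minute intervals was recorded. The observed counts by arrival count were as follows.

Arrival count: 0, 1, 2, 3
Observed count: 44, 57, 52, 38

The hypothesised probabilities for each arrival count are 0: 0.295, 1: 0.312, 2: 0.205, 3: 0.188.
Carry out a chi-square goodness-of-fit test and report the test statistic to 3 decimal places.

7.153

Expected counts E_i = n·p_i: 191×0.295 = 56.345, 191×0.312 = 59.592, 191×0.205 = 39.155, 191×0.188 = 35.908.
cat         O        E   (O−E)²/E
0          44   56.345     2.7047
1          57   59.592     0.1127
2          52   39.155     4.2139
3          38   35.908     0.1219
Sum = 7.153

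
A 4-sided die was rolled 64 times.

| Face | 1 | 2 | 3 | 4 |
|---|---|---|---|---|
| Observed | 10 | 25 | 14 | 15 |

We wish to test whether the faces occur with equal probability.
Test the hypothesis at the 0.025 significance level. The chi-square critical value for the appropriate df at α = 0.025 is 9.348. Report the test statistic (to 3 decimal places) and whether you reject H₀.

Under H₀ each category has probability 1/4, so each expected count is 64/4 = 16.
cat         O        E   (O−E)²/E
1          10       16     2.2500
2          25       16     5.0625
3          14       16     0.2500
4          15       16     0.0625
Sum = 7.625
df = 3. Since 7.625 < 9.348, we do not reject H₀.

7.625; do not reject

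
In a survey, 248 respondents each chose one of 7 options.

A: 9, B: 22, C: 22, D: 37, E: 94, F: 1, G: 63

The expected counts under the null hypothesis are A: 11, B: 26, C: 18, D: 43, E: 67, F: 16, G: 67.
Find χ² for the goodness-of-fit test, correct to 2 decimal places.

cat         O        E   (O−E)²/E
A           9       11      0.364
B          22       26      0.615
C          22       18      0.889
D          37       43      0.837
E          94       67     10.881
F           1       16     14.063
G          63       67      0.239
Sum = 27.89

27.89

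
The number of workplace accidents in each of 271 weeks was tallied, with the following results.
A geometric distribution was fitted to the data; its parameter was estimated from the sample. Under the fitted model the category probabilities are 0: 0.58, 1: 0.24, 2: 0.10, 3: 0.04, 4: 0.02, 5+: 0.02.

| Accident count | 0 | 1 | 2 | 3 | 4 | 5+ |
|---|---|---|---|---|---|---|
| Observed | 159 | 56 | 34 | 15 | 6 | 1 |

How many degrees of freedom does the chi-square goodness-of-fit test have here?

4

There are k = 6 categories and 1 parameter estimated from the data, so df = 6 − 1 − 1 = 4.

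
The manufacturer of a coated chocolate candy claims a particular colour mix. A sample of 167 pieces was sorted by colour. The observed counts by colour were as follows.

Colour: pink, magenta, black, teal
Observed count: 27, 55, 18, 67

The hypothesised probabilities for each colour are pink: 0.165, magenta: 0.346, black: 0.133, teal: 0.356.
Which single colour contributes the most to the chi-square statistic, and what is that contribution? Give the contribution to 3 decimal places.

teal, 0.958

Expected counts E_i = n·p_i: 167×0.165 = 27.555, 167×0.346 = 57.782, 167×0.133 = 22.211, 167×0.356 = 59.452.
cat          O        E   (O−E)²/E
pink        27   27.555     0.0112
magenta     55   57.782     0.1339
black       18   22.211     0.7984
teal        67   59.452     0.9583
The largest term is for teal: 0.958.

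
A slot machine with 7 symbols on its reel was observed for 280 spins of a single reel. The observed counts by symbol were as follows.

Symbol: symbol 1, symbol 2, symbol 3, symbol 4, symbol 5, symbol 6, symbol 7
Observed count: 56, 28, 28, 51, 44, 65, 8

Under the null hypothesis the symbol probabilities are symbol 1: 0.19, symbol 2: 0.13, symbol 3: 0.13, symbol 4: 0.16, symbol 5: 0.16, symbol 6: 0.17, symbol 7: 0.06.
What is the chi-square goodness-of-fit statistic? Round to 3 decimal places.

Expected counts E_i = n·p_i: 280×0.19 = 53.2, 280×0.13 = 36.4, 280×0.13 = 36.4, 280×0.16 = 44.8, 280×0.16 = 44.8, 280×0.17 = 47.6, 280×0.06 = 16.8.
symbol 1: (56 − 53.2)²/53.2 = 7.84/53.2 = 0.1474
symbol 2: (28 − 36.4)²/36.4 = 70.56/36.4 = 1.9385
symbol 3: (28 − 36.4)²/36.4 = 70.56/36.4 = 1.9385
symbol 4: (51 − 44.8)²/44.8 = 38.44/44.8 = 0.8580
symbol 5: (44 − 44.8)²/44.8 = 0.64/44.8 = 0.0143
symbol 6: (65 − 47.6)²/47.6 = 302.76/47.6 = 6.3605
symbol 7: (8 − 16.8)²/16.8 = 77.44/16.8 = 4.6095
Sum = 15.867

15.867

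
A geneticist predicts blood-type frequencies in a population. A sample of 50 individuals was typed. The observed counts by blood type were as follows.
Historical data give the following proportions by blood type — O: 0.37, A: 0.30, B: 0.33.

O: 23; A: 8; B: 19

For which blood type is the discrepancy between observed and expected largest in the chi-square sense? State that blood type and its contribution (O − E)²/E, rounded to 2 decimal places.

A, 3.27

Expected counts E_i = n·p_i: 50×0.37 = 18.5, 50×0.30 = 15, 50×0.33 = 16.5.
cat         O        E   (O−E)²/E
O          23     18.5      1.095
A           8       15      3.267
B          19     16.5      0.379
The largest term is for A: 3.27.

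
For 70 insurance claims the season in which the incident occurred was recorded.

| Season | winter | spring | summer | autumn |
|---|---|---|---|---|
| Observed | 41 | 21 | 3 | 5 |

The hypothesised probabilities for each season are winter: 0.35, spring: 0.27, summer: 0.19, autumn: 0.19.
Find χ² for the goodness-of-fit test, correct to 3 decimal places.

Expected counts E_i = n·p_i: 70×0.35 = 24.5, 70×0.27 = 18.9, 70×0.19 = 13.3, 70×0.19 = 13.3.
χ² = (41−24.5)²/24.5 + (21−18.9)²/18.9 + (3−13.3)²/13.3 + (5−13.3)²/13.3
   = 11.1122 + 0.2333 + 7.9767 + 5.1797
Sum = 24.502

24.502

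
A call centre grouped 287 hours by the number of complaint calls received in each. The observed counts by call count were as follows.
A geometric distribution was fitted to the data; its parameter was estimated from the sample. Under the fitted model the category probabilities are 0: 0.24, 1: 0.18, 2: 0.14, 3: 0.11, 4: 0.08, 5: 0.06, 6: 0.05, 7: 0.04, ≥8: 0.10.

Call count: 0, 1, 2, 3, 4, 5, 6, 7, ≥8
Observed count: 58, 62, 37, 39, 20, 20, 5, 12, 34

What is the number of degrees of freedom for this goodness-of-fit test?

7

There are k = 9 categories and 1 parameter estimated from the data, so df = 9 − 1 − 1 = 7.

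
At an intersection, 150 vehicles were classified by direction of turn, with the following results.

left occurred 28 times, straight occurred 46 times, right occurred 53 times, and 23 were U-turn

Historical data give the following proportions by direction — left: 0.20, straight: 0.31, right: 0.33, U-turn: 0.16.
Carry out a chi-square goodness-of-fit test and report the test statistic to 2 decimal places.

0.43

Expected counts E_i = n·p_i: 150×0.20 = 30, 150×0.31 = 46.5, 150×0.33 = 49.5, 150×0.16 = 24.
χ² = (28−30)²/30 + (46−46.5)²/46.5 + (53−49.5)²/49.5 + (23−24)²/24
   = 0.133 + 0.005 + 0.247 + 0.042
Sum = 0.43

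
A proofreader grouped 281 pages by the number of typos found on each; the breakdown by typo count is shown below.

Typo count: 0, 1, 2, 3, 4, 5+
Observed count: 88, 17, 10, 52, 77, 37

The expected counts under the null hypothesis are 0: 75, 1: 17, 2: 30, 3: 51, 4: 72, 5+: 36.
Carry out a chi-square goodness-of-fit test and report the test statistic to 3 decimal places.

15.981

0: (88 − 75)²/75 = 169/75 = 2.2533
1: (17 − 17)²/17 = 0/17 = 0.0000
2: (10 − 30)²/30 = 400/30 = 13.3333
3: (52 − 51)²/51 = 1/51 = 0.0196
4: (77 − 72)²/72 = 25/72 = 0.3472
5+: (37 − 36)²/36 = 1/36 = 0.0278
Sum = 15.981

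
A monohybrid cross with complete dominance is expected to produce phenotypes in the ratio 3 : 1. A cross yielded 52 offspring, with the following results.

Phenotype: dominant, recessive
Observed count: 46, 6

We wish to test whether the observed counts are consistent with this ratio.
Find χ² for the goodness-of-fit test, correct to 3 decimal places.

Ratio total = 4. Expected counts: 52×3/4 = 39, 52×1/4 = 13.
χ² = (46−39)²/39 + (6−13)²/13
   = 1.2564 + 3.7692
Sum = 5.026

5.026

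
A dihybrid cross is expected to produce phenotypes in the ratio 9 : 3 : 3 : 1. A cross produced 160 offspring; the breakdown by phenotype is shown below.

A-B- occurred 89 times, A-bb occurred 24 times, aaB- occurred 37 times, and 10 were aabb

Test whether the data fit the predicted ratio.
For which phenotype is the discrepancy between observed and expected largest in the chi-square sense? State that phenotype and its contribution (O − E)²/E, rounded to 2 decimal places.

aaB-, 1.63

Ratio total = 16. Expected counts: 160×9/16 = 90, 160×3/16 = 30, 160×3/16 = 30, 160×1/16 = 10.
χ² = (89−90)²/90 + (24−30)²/30 + (37−30)²/30 + (10−10)²/10
   = 0.011 + 1.200 + 1.633 + 0.000
The largest term is for aaB-: 1.63.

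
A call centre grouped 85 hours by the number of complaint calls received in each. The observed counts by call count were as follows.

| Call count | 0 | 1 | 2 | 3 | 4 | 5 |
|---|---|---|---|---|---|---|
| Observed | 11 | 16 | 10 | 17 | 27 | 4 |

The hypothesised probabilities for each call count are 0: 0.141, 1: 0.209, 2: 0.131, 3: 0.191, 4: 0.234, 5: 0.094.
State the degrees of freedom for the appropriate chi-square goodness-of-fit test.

There are k = 6 categories and no parameters were estimated from the data, so df = 6 − 1 = 5.

5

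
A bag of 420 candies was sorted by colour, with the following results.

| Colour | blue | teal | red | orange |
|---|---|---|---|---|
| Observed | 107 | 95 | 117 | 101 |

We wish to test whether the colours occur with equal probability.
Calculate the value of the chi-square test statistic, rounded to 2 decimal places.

2.51

Expected count for each of the 4 categories: 420/4 = 105.
χ² = (107−105)²/105 + (95−105)²/105 + (117−105)²/105 + (101−105)²/105
   = 0.038 + 0.952 + 1.371 + 0.152
Sum = 2.51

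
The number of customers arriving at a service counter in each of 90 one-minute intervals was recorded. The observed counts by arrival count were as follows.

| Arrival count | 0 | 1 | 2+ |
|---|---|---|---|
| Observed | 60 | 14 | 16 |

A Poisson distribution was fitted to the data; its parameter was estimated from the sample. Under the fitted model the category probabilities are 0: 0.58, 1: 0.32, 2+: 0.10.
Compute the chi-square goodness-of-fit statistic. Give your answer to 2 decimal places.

14.22

Expected counts E_i = n·p_i: 90×0.58 = 52.2, 90×0.32 = 28.8, 90×0.10 = 9.
cat         O        E   (O−E)²/E
0          60     52.2      1.166
1          14     28.8      7.606
2+         16        9      5.444
Sum = 14.22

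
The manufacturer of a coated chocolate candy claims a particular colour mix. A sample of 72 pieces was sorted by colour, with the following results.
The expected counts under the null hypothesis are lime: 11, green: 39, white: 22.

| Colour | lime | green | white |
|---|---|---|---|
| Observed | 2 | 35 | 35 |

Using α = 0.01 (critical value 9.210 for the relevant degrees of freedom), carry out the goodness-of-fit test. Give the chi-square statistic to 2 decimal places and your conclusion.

15.46; reject

lime: (2 − 11)²/11 = 81/11 = 7.364
green: (35 − 39)²/39 = 16/39 = 0.410
white: (35 − 22)²/22 = 169/22 = 7.682
Sum = 15.46
df = 2. Since 15.46 > 9.210, we reject H₀.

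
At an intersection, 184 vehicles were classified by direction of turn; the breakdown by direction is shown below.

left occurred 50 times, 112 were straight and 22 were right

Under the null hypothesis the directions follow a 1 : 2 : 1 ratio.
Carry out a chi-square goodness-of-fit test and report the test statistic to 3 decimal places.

Ratio total = 4. Expected counts: 184×1/4 = 46, 184×2/4 = 92, 184×1/4 = 46.
χ² = (50−46)²/46 + (112−92)²/92 + (22−46)²/46
   = 0.3478 + 4.3478 + 12.5217
Sum = 17.217

17.217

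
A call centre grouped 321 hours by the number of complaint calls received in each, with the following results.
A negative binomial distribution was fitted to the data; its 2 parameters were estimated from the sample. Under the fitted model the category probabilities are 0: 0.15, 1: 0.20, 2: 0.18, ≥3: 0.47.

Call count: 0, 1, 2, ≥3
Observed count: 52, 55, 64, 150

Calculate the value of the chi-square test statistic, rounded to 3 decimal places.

Expected counts E_i = n·p_i: 321×0.15 = 48.15, 321×0.20 = 64.2, 321×0.18 = 57.78, 321×0.47 = 150.87.
χ² = (52−48.15)²/48.15 + (55−64.2)²/64.2 + (64−57.78)²/57.78 + (150−150.87)²/150.87
   = 0.3078 + 1.3184 + 0.6696 + 0.0050
Sum = 2.301

2.301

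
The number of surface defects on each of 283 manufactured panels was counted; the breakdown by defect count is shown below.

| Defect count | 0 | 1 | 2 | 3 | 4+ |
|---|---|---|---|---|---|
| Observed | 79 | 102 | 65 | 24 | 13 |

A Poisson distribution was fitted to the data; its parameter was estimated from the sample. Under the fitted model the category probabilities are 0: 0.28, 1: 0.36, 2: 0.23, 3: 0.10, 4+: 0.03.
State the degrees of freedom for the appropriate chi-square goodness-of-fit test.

There are k = 5 categories and 1 parameter estimated from the data, so df = 5 − 1 − 1 = 3.

3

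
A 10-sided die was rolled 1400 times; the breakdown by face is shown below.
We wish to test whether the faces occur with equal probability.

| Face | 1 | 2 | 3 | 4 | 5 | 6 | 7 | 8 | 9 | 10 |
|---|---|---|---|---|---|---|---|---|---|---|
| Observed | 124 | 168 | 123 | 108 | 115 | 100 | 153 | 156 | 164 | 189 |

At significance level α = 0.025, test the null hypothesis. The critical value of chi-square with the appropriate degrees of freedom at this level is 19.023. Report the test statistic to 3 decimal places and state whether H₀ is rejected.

57.000; reject

Expected count for each of the 10 categories: 1400/10 = 140.
χ² = (124−140)²/140 + (168−140)²/140 + (123−140)²/140 + (108−140)²/140 + (115−140)²/140 + (100−140)²/140 + (153−140)²/140 + (156−140)²/140 + (164−140)²/140 + (189−140)²/140
   = 1.8286 + 5.6000 + 2.0643 + 7.3143 + 4.4643 + 11.4286 + 1.2071 + 1.8286 + 4.1143 + 17.1500
Sum = 57.000
df = 9. Since 57.000 > 19.023, we reject H₀.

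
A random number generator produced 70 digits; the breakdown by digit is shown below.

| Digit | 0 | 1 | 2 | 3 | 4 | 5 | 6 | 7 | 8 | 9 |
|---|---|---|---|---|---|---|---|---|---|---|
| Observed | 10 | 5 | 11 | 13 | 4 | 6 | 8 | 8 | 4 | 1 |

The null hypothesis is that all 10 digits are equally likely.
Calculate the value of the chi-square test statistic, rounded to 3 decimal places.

17.429

Expected count for each of the 10 categories: 70/10 = 7.
χ² = (10−7)²/7 + (5−7)²/7 + (11−7)²/7 + (13−7)²/7 + (4−7)²/7 + (6−7)²/7 + (8−7)²/7 + (8−7)²/7 + (4−7)²/7 + (1−7)²/7
   = 1.2857 + 0.5714 + 2.2857 + 5.1429 + 1.2857 + 0.1429 + 0.1429 + 0.1429 + 1.2857 + 5.1429
Sum = 17.429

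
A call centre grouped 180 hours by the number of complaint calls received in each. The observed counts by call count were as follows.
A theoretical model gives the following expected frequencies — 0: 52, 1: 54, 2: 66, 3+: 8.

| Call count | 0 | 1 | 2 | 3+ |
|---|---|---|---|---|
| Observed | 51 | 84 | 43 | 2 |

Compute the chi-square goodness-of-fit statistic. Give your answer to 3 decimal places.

0: (51 − 52)²/52 = 1/52 = 0.0192
1: (84 − 54)²/54 = 900/54 = 16.6667
2: (43 − 66)²/66 = 529/66 = 8.0152
3+: (2 − 8)²/8 = 36/8 = 4.5000
Sum = 29.201

29.201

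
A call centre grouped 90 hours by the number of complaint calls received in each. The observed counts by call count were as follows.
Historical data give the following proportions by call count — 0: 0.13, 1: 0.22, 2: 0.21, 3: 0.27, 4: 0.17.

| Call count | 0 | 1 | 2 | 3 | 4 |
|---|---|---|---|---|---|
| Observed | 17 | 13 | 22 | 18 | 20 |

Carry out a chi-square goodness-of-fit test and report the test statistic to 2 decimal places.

Expected counts E_i = n·p_i: 90×0.13 = 11.7, 90×0.22 = 19.8, 90×0.21 = 18.9, 90×0.27 = 24.3, 90×0.17 = 15.3.
χ² = (17−11.7)²/11.7 + (13−19.8)²/19.8 + (22−18.9)²/18.9 + (18−24.3)²/24.3 + (20−15.3)²/15.3
   = 2.401 + 2.335 + 0.508 + 1.633 + 1.444
Sum = 8.32

8.32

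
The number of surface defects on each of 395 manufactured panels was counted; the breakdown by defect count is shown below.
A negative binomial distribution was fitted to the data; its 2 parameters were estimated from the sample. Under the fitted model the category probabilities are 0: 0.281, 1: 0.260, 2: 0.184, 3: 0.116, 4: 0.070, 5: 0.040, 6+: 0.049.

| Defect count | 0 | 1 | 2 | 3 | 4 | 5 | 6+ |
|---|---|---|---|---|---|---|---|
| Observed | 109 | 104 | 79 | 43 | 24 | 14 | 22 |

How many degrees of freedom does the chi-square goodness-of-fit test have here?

There are k = 7 categories and 2 parameters estimated from the data, so df = 7 − 1 − 2 = 4.

4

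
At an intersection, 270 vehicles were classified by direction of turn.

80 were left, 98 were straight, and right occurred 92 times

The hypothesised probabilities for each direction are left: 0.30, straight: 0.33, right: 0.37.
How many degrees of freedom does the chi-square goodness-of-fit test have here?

There are k = 3 categories and no parameters were estimated from the data, so df = 3 − 1 = 2.

2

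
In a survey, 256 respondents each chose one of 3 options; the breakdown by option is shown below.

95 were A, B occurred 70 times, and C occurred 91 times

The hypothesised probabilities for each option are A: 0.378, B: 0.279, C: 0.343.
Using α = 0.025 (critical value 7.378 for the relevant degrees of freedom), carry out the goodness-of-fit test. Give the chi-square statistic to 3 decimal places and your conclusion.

0.177; do not reject

Expected counts E_i = n·p_i: 256×0.378 = 96.768, 256×0.279 = 71.424, 256×0.343 = 87.808.
A: (95 − 96.768)²/96.768 = 3.125824/96.768 = 0.0323
B: (70 − 71.424)²/71.424 = 2.027776/71.424 = 0.0284
C: (91 − 87.808)²/87.808 = 10.188864/87.808 = 0.1160
Sum = 0.177
df = 2. Since 0.177 < 7.378, we do not reject H₀.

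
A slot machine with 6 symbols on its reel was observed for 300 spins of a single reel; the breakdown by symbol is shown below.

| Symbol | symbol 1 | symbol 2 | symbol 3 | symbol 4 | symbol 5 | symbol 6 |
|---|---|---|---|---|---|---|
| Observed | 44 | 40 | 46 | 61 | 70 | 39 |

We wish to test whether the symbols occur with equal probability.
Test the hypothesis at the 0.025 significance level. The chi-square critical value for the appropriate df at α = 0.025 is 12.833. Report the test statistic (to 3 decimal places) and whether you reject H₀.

15.880; reject

Under H₀ each category has probability 1/6, so each expected count is 300/6 = 50.
cat           O        E   (O−E)²/E
symbol 1     44       50     0.7200
symbol 2     40       50     2.0000
symbol 3     46       50     0.3200
symbol 4     61       50     2.4200
symbol 5     70       50     8.0000
symbol 6     39       50     2.4200
Sum = 15.880
df = 5. Since 15.880 > 12.833, we reject H₀.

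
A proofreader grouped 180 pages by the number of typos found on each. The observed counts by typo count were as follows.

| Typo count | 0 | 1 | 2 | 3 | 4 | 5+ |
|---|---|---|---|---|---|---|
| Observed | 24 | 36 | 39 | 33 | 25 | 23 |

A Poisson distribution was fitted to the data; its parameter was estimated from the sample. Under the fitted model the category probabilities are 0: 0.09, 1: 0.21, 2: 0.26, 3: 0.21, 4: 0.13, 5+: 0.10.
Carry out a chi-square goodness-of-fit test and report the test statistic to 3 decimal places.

Expected counts E_i = n·p_i: 180×0.09 = 16.2, 180×0.21 = 37.8, 180×0.26 = 46.8, 180×0.21 = 37.8, 180×0.13 = 23.4, 180×0.10 = 18.
0: (24 − 16.2)²/16.2 = 60.84/16.2 = 3.7556
1: (36 − 37.8)²/37.8 = 3.24/37.8 = 0.0857
2: (39 − 46.8)²/46.8 = 60.84/46.8 = 1.3000
3: (33 − 37.8)²/37.8 = 23.04/37.8 = 0.6095
4: (25 − 23.4)²/23.4 = 2.56/23.4 = 0.1094
5+: (23 − 18)²/18 = 25/18 = 1.3889
Sum = 7.249

7.249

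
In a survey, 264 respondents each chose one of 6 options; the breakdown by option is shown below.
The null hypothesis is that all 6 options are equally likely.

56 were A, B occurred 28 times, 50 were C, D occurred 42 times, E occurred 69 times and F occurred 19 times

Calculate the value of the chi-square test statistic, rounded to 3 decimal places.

38.409

Expected count for each of the 6 categories: 264/6 = 44.
cat         O        E   (O−E)²/E
A          56       44     3.2727
B          28       44     5.8182
C          50       44     0.8182
D          42       44     0.0909
E          69       44    14.2045
F          19       44    14.2045
Sum = 38.409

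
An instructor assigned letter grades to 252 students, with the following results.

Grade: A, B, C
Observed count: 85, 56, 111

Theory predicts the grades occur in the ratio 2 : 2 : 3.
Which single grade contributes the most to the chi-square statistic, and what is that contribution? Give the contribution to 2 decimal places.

B, 3.56

Ratio total = 7. Expected counts: 252×2/7 = 72, 252×2/7 = 72, 252×3/7 = 108.
A: (85 − 72)²/72 = 169/72 = 2.347
B: (56 − 72)²/72 = 256/72 = 3.556
C: (111 − 108)²/108 = 9/108 = 0.083
The largest term is for B: 3.56.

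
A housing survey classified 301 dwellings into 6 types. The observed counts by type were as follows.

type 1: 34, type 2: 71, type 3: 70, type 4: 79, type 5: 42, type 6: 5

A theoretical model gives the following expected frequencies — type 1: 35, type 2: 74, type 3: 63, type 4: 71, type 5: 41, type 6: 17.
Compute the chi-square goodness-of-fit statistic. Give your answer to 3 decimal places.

10.324

cat         O        E   (O−E)²/E
type 1     34       35     0.0286
type 2     71       74     0.1216
type 3     70       63     0.7778
type 4     79       71     0.9014
type 5     42       41     0.0244
type 6      5       17     8.4706
Sum = 10.324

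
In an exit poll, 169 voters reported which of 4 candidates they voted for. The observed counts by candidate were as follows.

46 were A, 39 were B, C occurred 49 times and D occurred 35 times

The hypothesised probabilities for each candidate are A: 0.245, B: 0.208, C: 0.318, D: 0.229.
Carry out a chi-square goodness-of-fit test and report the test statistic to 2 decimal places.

Expected counts E_i = n·p_i: 169×0.245 = 41.405, 169×0.208 = 35.152, 169×0.318 = 53.742, 169×0.229 = 38.701.
A: (46 − 41.405)²/41.405 = 21.114025/41.405 = 0.510
B: (39 − 35.152)²/35.152 = 14.807104/35.152 = 0.421
C: (49 − 53.742)²/53.742 = 22.486564/53.742 = 0.418
D: (35 − 38.701)²/38.701 = 13.697401/38.701 = 0.354
Sum = 1.70

1.70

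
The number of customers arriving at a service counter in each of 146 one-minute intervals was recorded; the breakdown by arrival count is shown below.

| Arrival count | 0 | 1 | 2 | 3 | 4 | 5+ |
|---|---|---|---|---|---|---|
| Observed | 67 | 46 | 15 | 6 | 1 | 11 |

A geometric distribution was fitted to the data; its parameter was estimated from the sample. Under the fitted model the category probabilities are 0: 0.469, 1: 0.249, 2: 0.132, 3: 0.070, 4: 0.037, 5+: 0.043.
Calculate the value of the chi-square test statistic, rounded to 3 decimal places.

12.419

Expected counts E_i = n·p_i: 146×0.469 = 68.474, 146×0.249 = 36.354, 146×0.132 = 19.272, 146×0.070 = 10.22, 146×0.037 = 5.402, 146×0.043 = 6.278.
χ² = (67−68.474)²/68.474 + (46−36.354)²/36.354 + (15−19.272)²/19.272 + (6−10.22)²/10.22 + (1−5.402)²/5.402 + (11−6.278)²/6.278
   = 0.0317 + 2.5594 + 0.9470 + 1.7425 + 3.5871 + 3.5517
Sum = 12.419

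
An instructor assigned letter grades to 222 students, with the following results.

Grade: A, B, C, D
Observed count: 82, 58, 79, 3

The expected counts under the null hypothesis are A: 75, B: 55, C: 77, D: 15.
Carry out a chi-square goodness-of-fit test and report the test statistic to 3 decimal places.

χ² = (82−75)²/75 + (58−55)²/55 + (79−77)²/77 + (3−15)²/15
   = 0.6533 + 0.1636 + 0.0519 + 9.6000
Sum = 10.469

10.469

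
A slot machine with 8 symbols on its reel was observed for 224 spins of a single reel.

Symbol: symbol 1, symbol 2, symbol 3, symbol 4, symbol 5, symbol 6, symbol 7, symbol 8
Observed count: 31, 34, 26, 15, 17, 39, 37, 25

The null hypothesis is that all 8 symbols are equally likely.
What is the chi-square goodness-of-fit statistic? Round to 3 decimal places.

19.643

Expected count for each of the 8 categories: 224/8 = 28.
χ² = (31−28)²/28 + (34−28)²/28 + (26−28)²/28 + (15−28)²/28 + (17−28)²/28 + (39−28)²/28 + (37−28)²/28 + (25−28)²/28
   = 0.3214 + 1.2857 + 0.1429 + 6.0357 + 4.3214 + 4.3214 + 2.8929 + 0.3214
Sum = 19.643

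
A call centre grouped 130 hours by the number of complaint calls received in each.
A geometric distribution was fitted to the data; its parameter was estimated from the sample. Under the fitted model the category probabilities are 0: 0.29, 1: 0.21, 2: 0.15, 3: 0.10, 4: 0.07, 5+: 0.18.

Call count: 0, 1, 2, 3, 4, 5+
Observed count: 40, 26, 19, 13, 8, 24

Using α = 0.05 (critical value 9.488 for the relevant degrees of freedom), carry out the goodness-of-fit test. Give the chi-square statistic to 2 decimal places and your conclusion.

Expected counts E_i = n·p_i: 130×0.29 = 37.7, 130×0.21 = 27.3, 130×0.15 = 19.5, 130×0.10 = 13, 130×0.07 = 9.1, 130×0.18 = 23.4.
0: (40 − 37.7)²/37.7 = 5.29/37.7 = 0.140
1: (26 − 27.3)²/27.3 = 1.69/27.3 = 0.062
2: (19 − 19.5)²/19.5 = 0.25/19.5 = 0.013
3: (13 − 13)²/13 = 0/13 = 0.000
4: (8 − 9.1)²/9.1 = 1.21/9.1 = 0.133
5+: (24 − 23.4)²/23.4 = 0.36/23.4 = 0.015
Sum = 0.36
df = 4. Since 0.36 < 9.488, we do not reject H₀.

0.36; do not reject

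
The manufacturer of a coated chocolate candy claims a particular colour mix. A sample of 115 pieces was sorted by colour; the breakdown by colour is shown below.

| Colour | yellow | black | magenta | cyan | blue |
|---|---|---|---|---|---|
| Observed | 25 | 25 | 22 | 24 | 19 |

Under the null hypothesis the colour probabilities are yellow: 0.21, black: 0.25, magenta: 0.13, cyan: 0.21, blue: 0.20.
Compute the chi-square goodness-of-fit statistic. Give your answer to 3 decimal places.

4.540

Expected counts E_i = n·p_i: 115×0.21 = 24.15, 115×0.25 = 28.75, 115×0.13 = 14.95, 115×0.21 = 24.15, 115×0.20 = 23.
cat          O        E   (O−E)²/E
yellow      25    24.15     0.0299
black       25    28.75     0.4891
magenta     22    14.95     3.3246
cyan        24    24.15     0.0009
blue        19       23     0.6957
Sum = 4.540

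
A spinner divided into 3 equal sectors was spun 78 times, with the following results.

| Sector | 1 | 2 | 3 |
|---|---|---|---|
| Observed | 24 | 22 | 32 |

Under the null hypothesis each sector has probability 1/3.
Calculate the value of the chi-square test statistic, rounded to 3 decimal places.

2.154

Expected count for each of the 3 categories: 78/3 = 26.
1: (24 − 26)²/26 = 4/26 = 0.1538
2: (22 − 26)²/26 = 16/26 = 0.6154
3: (32 − 26)²/26 = 36/26 = 1.3846
Sum = 2.154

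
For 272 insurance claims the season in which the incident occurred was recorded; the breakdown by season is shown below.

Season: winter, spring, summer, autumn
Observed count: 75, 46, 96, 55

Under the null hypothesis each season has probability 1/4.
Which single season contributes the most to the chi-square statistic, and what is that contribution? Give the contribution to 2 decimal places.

summer, 11.53

Expected count for each of the 4 categories: 272/4 = 68.
χ² = (75−68)²/68 + (46−68)²/68 + (96−68)²/68 + (55−68)²/68
   = 0.721 + 7.118 + 11.529 + 2.485
The largest term is for summer: 11.53.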